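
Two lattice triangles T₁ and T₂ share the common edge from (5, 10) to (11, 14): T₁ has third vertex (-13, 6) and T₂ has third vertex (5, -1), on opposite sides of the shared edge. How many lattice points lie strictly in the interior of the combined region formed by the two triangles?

The union is the simple quadrilateral with vertices (5, 10), (-13, 6), (11, 14), (5, -1) in order.
By the shoelace formula, twice the signed area is |(5·6 − (-13)·10) + ((-13)·14 − 11·6) + (11·(-1) − 5·14) + (5·10 − 5·(-1))| = 114, so the area is 57.
The number of boundary lattice points is Σ gcd(|Δx|,|Δy|) = gcd(18,4) + gcd(24,8) + gcd(6,15) + gcd(0,11) = 2+8+3+11 = 24.
By Pick's theorem I = A − B/2 + 1 = 57 − 24/2 + 1 = 46.

46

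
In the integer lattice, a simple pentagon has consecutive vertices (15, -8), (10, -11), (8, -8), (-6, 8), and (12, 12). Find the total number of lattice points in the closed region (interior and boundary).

By the shoelace formula, twice the signed area is |[15·(-11) − 10·(-8)] + [10·(-8) − 8·(-11)] + [8·8 − (-6)·(-8)] + [(-6)·12 − 12·8] + [12·(-8) − 15·12]| = 505, so the area is 505/2.
Along each edge there are gcd(|Δx|,|Δy|)+1 lattice points, so counting each shared vertex once the boundary has gcd(5,3) + gcd(2,3) + gcd(14,16) + gcd(18,4) + gcd(3,20) = 1+1+2+2+1 = 7.
Pick's theorem gives I = A − B/2 + 1 = 505/2 − 7/2 + 1 = 250, so the closed region contains I + B = 250 + 7 = 257 lattice points.

257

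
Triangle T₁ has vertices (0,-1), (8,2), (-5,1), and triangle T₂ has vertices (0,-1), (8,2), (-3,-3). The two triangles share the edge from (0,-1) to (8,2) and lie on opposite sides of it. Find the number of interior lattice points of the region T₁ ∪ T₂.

18

The union is the simple quadrilateral with vertices (0,-1), (-5,1), (8,2), (-3,-3) in order.
The shoelace formula gives twice the area as |(0·1 − (-5)·(-1)) + ((-5)·2 − 8·1) + (8·(-3) − (-3)·2) + ((-3)·(-1) − 0·(-3))| = 38, so the area is 19.
Summing gcd(|Δx|,|Δy|) over the edges gives the boundary count: gcd(5,2) + gcd(13,1) + gcd(11,5) + gcd(3,2) = 1+1+1+1 = 4.
By Pick's theorem I = A − B/2 + 1 = 19 − 4/2 + 1 = 18.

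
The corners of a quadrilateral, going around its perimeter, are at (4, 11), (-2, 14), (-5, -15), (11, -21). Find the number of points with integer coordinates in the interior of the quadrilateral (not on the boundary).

324

By the shoelace formula, twice the signed area is |[4·14 − (-2)·11] + [(-2)·(-15) − (-5)·14] + [(-5)·(-21) − 11·(-15)] + [11·11 − 4·(-21)]| = 653, so the area is 326.5.
Summing gcd(|Δx|,|Δy|) over the edges gives the boundary count: gcd(6,3) + gcd(3,29) + gcd(16,6) + gcd(7,32) = 3+1+2+1 = 7.
By Pick's theorem A = I + B/2 − 1, so I = 326.5 − 7/2 + 1 = 324.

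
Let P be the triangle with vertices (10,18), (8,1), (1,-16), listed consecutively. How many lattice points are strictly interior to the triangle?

The shoelace formula gives twice the area as |(10·1 − 8·18) + (8·(-16) − 1·1) + (1·18 − 10·(-16))| = 85, so the area is 85/2.
The number of boundary lattice points is Σ gcd(|Δx|,|Δy|) = gcd(2,17) + gcd(7,17) + gcd(9,34) = 1+1+1 = 3.
By Pick's theorem A = I + B/2 − 1, so I = 85/2 − 3/2 + 1 = 42.

42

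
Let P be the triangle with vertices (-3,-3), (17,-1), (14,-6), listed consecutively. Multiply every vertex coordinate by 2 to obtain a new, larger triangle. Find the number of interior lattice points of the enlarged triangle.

Using the shoelace formula, 2A = |((-3)·(-1) − 17·(-3)) + (17·(-6) − 14·(-1)) + (14·(-3) − (-3)·(-6))| = 94, so the area is 47.
Summing gcd(|Δx|,|Δy|) over the edges gives the boundary count: gcd(20,2) + gcd(3,5) + gcd(17,3) = 2+1+1 = 4.
Scaling by 2 multiplies the area by 2² = 4 (so the new area is 188) and multiplies the boundary lattice-point count by 2, giving 8.
By Pick's theorem, the interior count of the dilated polygon is 188 − 8/2 + 1 = 185.

185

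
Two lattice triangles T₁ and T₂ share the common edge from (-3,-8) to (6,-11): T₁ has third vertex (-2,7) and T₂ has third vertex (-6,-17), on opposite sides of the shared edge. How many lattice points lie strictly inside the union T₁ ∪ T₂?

109

The union is the simple quadrilateral with vertices (-3,-8), (-2,7), (6,-11), (-6,-17) in order.
By the shoelace formula, twice the signed area is |[(-3)·7 − (-2)·(-8)] + [(-2)·(-11) − 6·7] + [6·(-17) − (-6)·(-11)] + [(-6)·(-8) − (-3)·(-17)]| = 228, so the area is 114.
The number of boundary lattice points is Σ gcd(|Δx|,|Δy|) = gcd(1,15) + gcd(8,18) + gcd(12,6) + gcd(3,9) = 1+2+6+3 = 12.
By Pick's theorem I = A − B/2 + 1 = 114 − 12/2 + 1 = 109.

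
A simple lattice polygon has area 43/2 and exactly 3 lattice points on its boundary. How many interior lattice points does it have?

21

Pick's theorem A = I + B/2 − 1 rearranges to I = A − B/2 + 1 = 43/2 − 3/2 + 1 = 21.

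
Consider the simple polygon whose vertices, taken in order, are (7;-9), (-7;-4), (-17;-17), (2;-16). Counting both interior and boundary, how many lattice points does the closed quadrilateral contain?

By the shoelace formula, twice the signed area is |[7·(-4) − (-7)·(-9)] + [(-7)·(-17) − (-17)·(-4)] + [(-17)·(-16) − 2·(-17)] + [2·(-9) − 7·(-16)]| = 360, so the area is 180.
Along each edge there are gcd(|Δx|,|Δy|)+1 lattice points, so counting each shared vertex once the boundary has gcd(14,5) + gcd(10,13) + gcd(19,1) + gcd(5,7) = 1+1+1+1 = 4.
Pick's theorem gives I = A − B/2 + 1 = 180 − 4/2 + 1 = 179, so the closed region contains I + B = 179 + 4 = 183 lattice points.

183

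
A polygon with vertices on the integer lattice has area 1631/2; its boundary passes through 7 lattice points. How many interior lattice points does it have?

813

From Pick's theorem, I = A − B/2 + 1 = 1631/2 − 7/2 + 1 = 813.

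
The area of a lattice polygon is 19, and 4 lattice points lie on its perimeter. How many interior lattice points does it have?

18

Pick's theorem A = I + B/2 − 1 rearranges to I = A − B/2 + 1 = 19 − 4/2 + 1 = 18.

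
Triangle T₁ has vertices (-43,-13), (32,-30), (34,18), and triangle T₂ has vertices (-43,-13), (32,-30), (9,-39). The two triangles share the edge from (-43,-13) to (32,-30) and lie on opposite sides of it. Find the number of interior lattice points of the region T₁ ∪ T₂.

2336

The union is the simple quadrilateral with vertices (-43,-13), (34,18), (32,-30), (9,-39) in order.
By the shoelace formula, twice the signed area is |[(-43)·18 − 34·(-13)] + [34·(-30) − 32·18] + [32·(-39) − 9·(-30)] + [9·(-13) − (-43)·(-39)]| = 4700, so the area is 2350.
Summing gcd(|Δx|,|Δy|) over the edges gives the boundary count: gcd(77,31) + gcd(2,48) + gcd(23,9) + gcd(52,26) = 1+2+1+26 = 30.
By Pick's theorem I = A − B/2 + 1 = 2350 − 30/2 + 1 = 2336.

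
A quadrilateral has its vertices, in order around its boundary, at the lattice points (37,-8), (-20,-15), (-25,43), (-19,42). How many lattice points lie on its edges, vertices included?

5

Along each edge there are gcd(|Δx|,|Δy|)+1 lattice points, so counting each shared vertex once the boundary has gcd(57,7) + gcd(5,58) + gcd(6,1) + gcd(56,50) = 1+1+1+2 = 5.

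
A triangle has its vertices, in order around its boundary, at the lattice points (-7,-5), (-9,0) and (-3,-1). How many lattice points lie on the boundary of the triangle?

6

Summing gcd(|Δx|,|Δy|) over the edges gives the boundary count: gcd(2,5) + gcd(6,1) + gcd(4,4) = 1+1+4 = 6.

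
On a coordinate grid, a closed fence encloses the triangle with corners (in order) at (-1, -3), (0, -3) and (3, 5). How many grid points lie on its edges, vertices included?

6

Along each edge there are gcd(|Δx|,|Δy|)+1 lattice points, so counting each shared vertex once the boundary has gcd(1,0) + gcd(3,8) + gcd(4,8) = 1+1+4 = 6.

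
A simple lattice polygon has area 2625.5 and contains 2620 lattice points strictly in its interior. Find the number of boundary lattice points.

Pick's theorem gives A = I + B/2 − 1, so B = 2(A − I + 1) = 2(2625.5 − 2620 + 1) = 13.

13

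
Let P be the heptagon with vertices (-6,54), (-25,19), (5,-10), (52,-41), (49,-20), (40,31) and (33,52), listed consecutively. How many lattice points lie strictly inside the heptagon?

By the shoelace formula, twice the signed area is |((-6)·19 − (-25)·54) + ((-25)·(-10) − 5·19) + (5·(-41) − 52·(-10)) + (52·(-20) − 49·(-41)) + (49·31 − 40·(-20)) + (40·52 − 33·31) + (33·54 − (-6)·52)| = 8145, so the area is 4072.5.
The number of boundary lattice points is Σ gcd(|Δx|,|Δy|) = gcd(19,35) + gcd(30,29) + gcd(47,31) + gcd(3,21) + gcd(9,51) + gcd(7,21) + gcd(39,2) = 1+1+1+3+3+7+1 = 17.
By Pick's theorem A = I + B/2 − 1, so I = 4072.5 − 17/2 + 1 = 4065.

4065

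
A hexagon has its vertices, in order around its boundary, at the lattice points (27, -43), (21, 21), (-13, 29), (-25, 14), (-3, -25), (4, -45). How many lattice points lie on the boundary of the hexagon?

The number of boundary lattice points is Σ gcd(|Δx|,|Δy|) = gcd(6,64) + gcd(34,8) + gcd(12,15) + gcd(22,39) + gcd(7,20) + gcd(23,2) = 2+2+3+1+1+1 = 10.

10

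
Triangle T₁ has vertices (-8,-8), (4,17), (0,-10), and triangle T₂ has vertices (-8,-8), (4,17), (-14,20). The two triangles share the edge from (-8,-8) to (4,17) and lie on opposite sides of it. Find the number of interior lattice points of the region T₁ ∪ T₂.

352

The union is the simple quadrilateral with vertices (-8,-8), (0,-10), (4,17), (-14,20) in order.
The shoelace formula gives twice the area as |((-8)·(-10) − 0·(-8)) + (0·17 − 4·(-10)) + (4·20 − (-14)·17) + ((-14)·(-8) − (-8)·20)| = 710, so the area is 355.
Along each edge there are gcd(|Δx|,|Δy|)+1 lattice points, so counting each shared vertex once the boundary has gcd(8,2) + gcd(4,27) + gcd(18,3) + gcd(6,28) = 2+1+3+2 = 8.
By Pick's theorem I = A − B/2 + 1 = 355 − 8/2 + 1 = 352.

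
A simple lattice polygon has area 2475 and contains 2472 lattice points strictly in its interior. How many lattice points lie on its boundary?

Pick's theorem gives A = I + B/2 − 1, so B = 2(A − I + 1) = 2(2475 − 2472 + 1) = 8.

8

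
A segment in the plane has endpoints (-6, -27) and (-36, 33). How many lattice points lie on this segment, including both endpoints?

The number of lattice points on a segment between lattice points is gcd(|Δx|,|Δy|) + 1 = gcd(30,60) + 1 = 30 + 1 = 31.

31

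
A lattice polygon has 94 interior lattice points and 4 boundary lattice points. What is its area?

Pick's theorem states A = I + B/2 − 1, so A = 94 + 4/2 − 1 = 95.

95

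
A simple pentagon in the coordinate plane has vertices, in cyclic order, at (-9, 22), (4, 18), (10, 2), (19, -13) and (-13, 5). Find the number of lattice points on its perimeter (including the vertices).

Summing gcd(|Δx|,|Δy|) over the edges gives the boundary count: gcd(13,4) + gcd(6,16) + gcd(9,15) + gcd(32,18) + gcd(4,17) = 1+2+3+2+1 = 9.

9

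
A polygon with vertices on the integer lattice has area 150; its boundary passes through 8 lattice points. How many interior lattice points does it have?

147

From Pick's theorem, I = A − B/2 + 1 = 150 − 8/2 + 1 = 147.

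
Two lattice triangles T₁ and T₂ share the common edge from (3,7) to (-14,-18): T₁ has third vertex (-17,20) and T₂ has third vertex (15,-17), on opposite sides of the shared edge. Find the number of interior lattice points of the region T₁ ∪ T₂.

The union is the simple quadrilateral with vertices (3,7), (-17,20), (-14,-18), (15,-17) in order.
The shoelace formula gives twice the area as |(3·20 − (-17)·7) + ((-17)·(-18) − (-14)·20) + ((-14)·(-17) − 15·(-18)) + (15·7 − 3·(-17))| = 1429, so the area is 1429/2.
The number of boundary lattice points is Σ gcd(|Δx|,|Δy|) = gcd(20,13) + gcd(3,38) + gcd(29,1) + gcd(12,24) = 1+1+1+12 = 15.
By Pick's theorem I = A − B/2 + 1 = 1429/2 − 15/2 + 1 = 708.

708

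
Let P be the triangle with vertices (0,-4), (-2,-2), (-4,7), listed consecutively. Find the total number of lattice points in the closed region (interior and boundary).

10

The shoelace formula gives twice the area as |(0·(-2) − (-2)·(-4)) + ((-2)·7 − (-4)·(-2)) + ((-4)·(-4) − 0·7)| = 14, so the area is 7.
Summing gcd(|Δx|,|Δy|) over the edges gives the boundary count: gcd(2,2) + gcd(2,9) + gcd(4,11) = 2+1+1 = 4.
Pick's theorem gives I = A − B/2 + 1 = 7 − 4/2 + 1 = 6, so the closed region contains I + B = 6 + 4 = 10 lattice points.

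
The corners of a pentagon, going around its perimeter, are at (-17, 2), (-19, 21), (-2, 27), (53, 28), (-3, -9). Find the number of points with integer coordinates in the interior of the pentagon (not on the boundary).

By the shoelace formula, twice the signed area is |((-17)·21 − (-19)·2) + ((-19)·27 − (-2)·21) + ((-2)·28 − 53·27) + (53·(-9) − (-3)·28) + ((-3)·2 − (-17)·(-9))| = 2829, so the area is 2829/2.
The number of boundary lattice points is Σ gcd(|Δx|,|Δy|) = gcd(2,19) + gcd(17,6) + gcd(55,1) + gcd(56,37) + gcd(14,11) = 1+1+1+1+1 = 5.
Pick's theorem gives I = A − B/2 + 1 = 2829/2 − 5/2 + 1 = 1413.

1413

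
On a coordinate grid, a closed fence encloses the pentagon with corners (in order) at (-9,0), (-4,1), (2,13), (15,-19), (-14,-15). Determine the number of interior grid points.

455

Using the shoelace formula, 2A = |[(-9)·1 − (-4)·0] + [(-4)·13 − 2·1] + [2·(-19) − 15·13] + [15·(-15) − (-14)·(-19)] + [(-14)·0 − (-9)·(-15)]| = 922, so the area is 461.
The number of boundary lattice points is Σ gcd(|Δx|,|Δy|) = gcd(5,1) + gcd(6,12) + gcd(13,32) + gcd(29,4) + gcd(5,15) = 1+6+1+1+5 = 14.
By Pick's theorem A = I + B/2 − 1, so I = 461 − 14/2 + 1 = 455.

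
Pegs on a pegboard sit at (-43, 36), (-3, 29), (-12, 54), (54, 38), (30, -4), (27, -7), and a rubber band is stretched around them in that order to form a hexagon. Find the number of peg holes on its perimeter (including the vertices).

Summing gcd(|Δx|,|Δy|) over the edges gives the boundary count: gcd(40,7) + gcd(9,25) + gcd(66,16) + gcd(24,42) + gcd(3,3) + gcd(70,43) = 1+1+2+6+3+1 = 14.

14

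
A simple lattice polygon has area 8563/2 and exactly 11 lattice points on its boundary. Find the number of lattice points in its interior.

From Pick's theorem, I = A − B/2 + 1 = 8563/2 − 11/2 + 1 = 4277.

4277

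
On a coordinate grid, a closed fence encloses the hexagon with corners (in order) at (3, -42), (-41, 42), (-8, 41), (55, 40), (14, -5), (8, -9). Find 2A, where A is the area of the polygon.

Using the shoelace formula, 2A = |(3·42 − (-41)·(-42)) + ((-41)·41 − (-8)·42) + ((-8)·40 − 55·41) + (55·(-5) − 14·40) + (14·(-9) − 8·(-5)) + (8·(-42) − 3·(-9))| = 6746, so the area is 3373.

6746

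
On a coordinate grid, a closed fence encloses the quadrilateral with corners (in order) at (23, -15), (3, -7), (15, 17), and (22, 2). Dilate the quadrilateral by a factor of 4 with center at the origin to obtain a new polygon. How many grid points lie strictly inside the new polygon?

Using the shoelace formula, 2A = |(23·(-7) − 3·(-15)) + (3·17 − 15·(-7)) + (15·2 − 22·17) + (22·(-15) − 23·2)| = 680, so the area is 340.
The number of boundary lattice points is Σ gcd(|Δx|,|Δy|) = gcd(20,8) + gcd(12,24) + gcd(7,15) + gcd(1,17) = 4+12+1+1 = 18.
Scaling by 4 multiplies the area by 4² = 16 (so the new area is 5440) and multiplies the boundary lattice-point count by 4, giving 72.
By Pick's theorem, the interior count of the dilated polygon is 5440 − 72/2 + 1 = 5405.

5405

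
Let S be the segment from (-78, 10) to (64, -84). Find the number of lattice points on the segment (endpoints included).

3

The number of lattice points on a segment between lattice points is gcd(|Δx|,|Δy|) + 1 = gcd(142,94) + 1 = 2 + 1 = 3.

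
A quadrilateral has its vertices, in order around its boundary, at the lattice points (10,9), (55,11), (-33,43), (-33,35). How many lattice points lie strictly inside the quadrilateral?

972

The shoelace formula gives twice the area as |[10·11 − 55·9] + [55·43 − (-33)·11] + [(-33)·35 − (-33)·43] + [(-33)·9 − 10·35]| = 1960, so the area is 980.
Along each edge there are gcd(|Δx|,|Δy|)+1 lattice points, so counting each shared vertex once the boundary has gcd(45,2) + gcd(88,32) + gcd(0,8) + gcd(43,26) = 1+8+8+1 = 18.
By Pick's theorem A = I + B/2 − 1, so I = 980 − 18/2 + 1 = 972.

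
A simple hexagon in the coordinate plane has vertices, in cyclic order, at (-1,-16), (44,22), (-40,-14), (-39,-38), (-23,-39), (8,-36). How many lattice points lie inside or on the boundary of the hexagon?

By the shoelace formula, twice the signed area is |((-1)·22 − 44·(-16)) + (44·(-14) − (-40)·22) + ((-40)·(-38) − (-39)·(-14)) + ((-39)·(-39) − (-23)·(-38)) + ((-23)·(-36) − 8·(-39)) + (8·(-16) − (-1)·(-36))| = 3543, so the area is 3543/2.
Along each edge there are gcd(|Δx|,|Δy|)+1 lattice points, so counting each shared vertex once the boundary has gcd(45,38) + gcd(84,36) + gcd(1,24) + gcd(16,1) + gcd(31,3) + gcd(9,20) = 1+12+1+1+1+1 = 17.
Pick's theorem gives I = A − B/2 + 1 = 3543/2 − 17/2 + 1 = 1764, so the closed region contains I + B = 1764 + 17 = 1781 lattice points.

1781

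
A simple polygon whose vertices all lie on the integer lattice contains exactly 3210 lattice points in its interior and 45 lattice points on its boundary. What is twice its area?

6463

By Pick's theorem, A = I + B/2 − 1 = 3210 + 45/2 − 1 = 6463/2.
Hence 2A = 6463.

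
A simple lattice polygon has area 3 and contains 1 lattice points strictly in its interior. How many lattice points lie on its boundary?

6

Pick's theorem gives A = I + B/2 − 1, so B = 2(A − I + 1) = 2(3 − 1 + 1) = 6.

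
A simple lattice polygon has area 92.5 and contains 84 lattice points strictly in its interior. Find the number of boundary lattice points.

Pick's theorem gives A = I + B/2 − 1, so B = 2(A − I + 1) = 2(92.5 − 84 + 1) = 19.

19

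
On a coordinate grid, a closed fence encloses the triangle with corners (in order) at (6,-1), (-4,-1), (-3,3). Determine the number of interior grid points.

15

The shoelace formula gives twice the area as |(6·(-1) − (-4)·(-1)) + ((-4)·3 − (-3)·(-1)) + ((-3)·(-1) − 6·3)| = 40, so the area is 20.
The number of boundary lattice points is Σ gcd(|Δx|,|Δy|) = gcd(10,0) + gcd(1,4) + gcd(9,4) = 10+1+1 = 12.
By Pick's theorem A = I + B/2 − 1, so I = 20 − 12/2 + 1 = 15.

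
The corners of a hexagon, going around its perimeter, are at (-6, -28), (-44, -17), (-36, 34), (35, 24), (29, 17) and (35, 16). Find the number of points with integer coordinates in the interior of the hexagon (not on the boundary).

Using the shoelace formula, 2A = |((-6)·(-17) − (-44)·(-28)) + ((-44)·34 − (-36)·(-17)) + ((-36)·24 − 35·34) + (35·17 − 29·24) + (29·16 − 35·17) + (35·(-28) − (-6)·16)| = 6408, so the area is 3204.
The number of boundary lattice points is Σ gcd(|Δx|,|Δy|) = gcd(38,11) + gcd(8,51) + gcd(71,10) + gcd(6,7) + gcd(6,1) + gcd(41,44) = 1+1+1+1+1+1 = 6.
By Pick's theorem A = I + B/2 − 1, so I = 3204 − 6/2 + 1 = 3202.

3202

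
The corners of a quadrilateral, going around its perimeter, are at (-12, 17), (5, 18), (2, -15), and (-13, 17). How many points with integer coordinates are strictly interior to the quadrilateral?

293

Using the shoelace formula, 2A = |((-12)·18 − 5·17) + (5·(-15) − 2·18) + (2·17 − (-13)·(-15)) + ((-13)·17 − (-12)·17)| = 590, so the area is 295.
The number of boundary lattice points is Σ gcd(|Δx|,|Δy|) = gcd(17,1) + gcd(3,33) + gcd(15,32) + gcd(1,0) = 1+3+1+1 = 6.
Pick's theorem gives I = A − B/2 + 1 = 295 − 6/2 + 1 = 293.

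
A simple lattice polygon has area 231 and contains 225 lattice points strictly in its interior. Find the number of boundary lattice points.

Pick's theorem gives A = I + B/2 − 1, so B = 2(A − I + 1) = 2(231 − 225 + 1) = 14.

14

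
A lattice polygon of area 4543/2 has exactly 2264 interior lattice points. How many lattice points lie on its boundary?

Pick's theorem gives A = I + B/2 − 1, so B = 2(A − I + 1) = 2(4543/2 − 2264 + 1) = 17.

17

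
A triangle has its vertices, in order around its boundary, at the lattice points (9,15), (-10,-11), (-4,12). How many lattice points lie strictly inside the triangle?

The shoelace formula gives twice the area as |[9·(-11) − (-10)·15] + [(-10)·12 − (-4)·(-11)] + [(-4)·15 − 9·12]| = 281, so the area is 281/2.
Summing gcd(|Δx|,|Δy|) over the edges gives the boundary count: gcd(19,26) + gcd(6,23) + gcd(13,3) = 1+1+1 = 3.
By Pick's theorem A = I + B/2 − 1, so I = 281/2 − 3/2 + 1 = 140.

140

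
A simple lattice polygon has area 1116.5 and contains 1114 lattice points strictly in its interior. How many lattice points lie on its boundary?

Pick's theorem gives A = I + B/2 − 1, so B = 2(A − I + 1) = 2(1116.5 − 1114 + 1) = 7.

7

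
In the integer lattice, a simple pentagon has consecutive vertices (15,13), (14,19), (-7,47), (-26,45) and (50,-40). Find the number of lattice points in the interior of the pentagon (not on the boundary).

By the shoelace formula, twice the signed area is |[15·19 − 14·13] + [14·47 − (-7)·19] + [(-7)·45 − (-26)·47] + [(-26)·(-40) − 50·45] + [50·13 − 15·(-40)]| = 1841, so the area is 920.5.
Summing gcd(|Δx|,|Δy|) over the edges gives the boundary count: gcd(1,6) + gcd(21,28) + gcd(19,2) + gcd(76,85) + gcd(35,53) = 1+7+1+1+1 = 11.
By Pick's theorem A = I + B/2 − 1, so I = 920.5 − 11/2 + 1 = 916.

916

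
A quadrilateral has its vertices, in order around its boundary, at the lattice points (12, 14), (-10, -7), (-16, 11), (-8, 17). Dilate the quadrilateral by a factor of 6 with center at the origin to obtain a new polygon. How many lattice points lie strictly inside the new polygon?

11959

The shoelace formula gives twice the area as |[12·(-7) − (-10)·14] + [(-10)·11 − (-16)·(-7)] + [(-16)·17 − (-8)·11] + [(-8)·14 − 12·17]| = 666, so the area is 333.
The number of boundary lattice points is Σ gcd(|Δx|,|Δy|) = gcd(22,21) + gcd(6,18) + gcd(8,6) + gcd(20,3) = 1+6+2+1 = 10.
Scaling by 6 multiplies the area by 6² = 36 (so the new area is 11988) and multiplies the boundary lattice-point count by 6, giving 60.
By Pick's theorem, the interior count of the dilated polygon is 11988 − 60/2 + 1 = 11959.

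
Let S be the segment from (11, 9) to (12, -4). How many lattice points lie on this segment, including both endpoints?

2

The number of lattice points on a segment between lattice points is gcd(|Δx|,|Δy|) + 1 = gcd(1,13) + 1 = 1 + 1 = 2.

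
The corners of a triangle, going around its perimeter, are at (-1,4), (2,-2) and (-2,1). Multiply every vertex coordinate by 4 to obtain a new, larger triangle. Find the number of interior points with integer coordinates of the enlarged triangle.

111

Using the shoelace formula, 2A = |((-1)·(-2) − 2·4) + (2·1 − (-2)·(-2)) + ((-2)·4 − (-1)·1)| = 15, so the area is 7.5.
Summing gcd(|Δx|,|Δy|) over the edges gives the boundary count: gcd(3,6) + gcd(4,3) + gcd(1,3) = 3+1+1 = 5.
Scaling by 4 multiplies the area by 4² = 16 (so the new area is 120) and multiplies the boundary lattice-point count by 4, giving 20.
By Pick's theorem, the interior count of the dilated polygon is 120 − 20/2 + 1 = 111.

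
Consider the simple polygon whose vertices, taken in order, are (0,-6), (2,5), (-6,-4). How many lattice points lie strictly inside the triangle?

The shoelace formula gives twice the area as |(0·5 − 2·(-6)) + (2·(-4) − (-6)·5) + ((-6)·(-6) − 0·(-4))| = 70, so the area is 35.
The number of boundary lattice points is Σ gcd(|Δx|,|Δy|) = gcd(2,11) + gcd(8,9) + gcd(6,2) = 1+1+2 = 4.
Pick's theorem gives I = A − B/2 + 1 = 35 − 4/2 + 1 = 34.

34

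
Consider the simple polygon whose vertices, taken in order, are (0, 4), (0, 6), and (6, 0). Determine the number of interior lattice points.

2

By the shoelace formula, twice the signed area is |(0·6 − 0·4) + (0·0 − 6·6) + (6·4 − 0·0)| = 12, so the area is 6.
Summing gcd(|Δx|,|Δy|) over the edges gives the boundary count: gcd(0,2) + gcd(6,6) + gcd(6,4) = 2+6+2 = 10.
By Pick's theorem A = I + B/2 − 1, so I = 6 − 10/2 + 1 = 2.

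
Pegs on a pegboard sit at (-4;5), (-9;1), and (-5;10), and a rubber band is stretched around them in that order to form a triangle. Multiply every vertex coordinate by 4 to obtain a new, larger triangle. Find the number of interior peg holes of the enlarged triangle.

By the shoelace formula, twice the signed area is |((-4)·1 − (-9)·5) + ((-9)·10 − (-5)·1) + ((-5)·5 − (-4)·10)| = 29, so the area is 14.5.
Summing gcd(|Δx|,|Δy|) over the edges gives the boundary count: gcd(5,4) + gcd(4,9) + gcd(1,5) = 1+1+1 = 3.
Scaling by 4 multiplies the area by 4² = 16 (so the new area is 232) and multiplies the boundary lattice-point count by 4, giving 12.
By Pick's theorem, the interior count of the dilated polygon is 232 − 12/2 + 1 = 227.

227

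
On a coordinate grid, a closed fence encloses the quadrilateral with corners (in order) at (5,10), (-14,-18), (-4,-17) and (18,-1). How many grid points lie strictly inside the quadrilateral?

354

Using the shoelace formula, 2A = |[5·(-18) − (-14)·10] + [(-14)·(-17) − (-4)·(-18)] + [(-4)·(-1) − 18·(-17)] + [18·10 − 5·(-1)]| = 711, so the area is 711/2.
The number of boundary lattice points is Σ gcd(|Δx|,|Δy|) = gcd(19,28) + gcd(10,1) + gcd(22,16) + gcd(13,11) = 1+1+2+1 = 5.
Pick's theorem gives I = A − B/2 + 1 = 711/2 − 5/2 + 1 = 354.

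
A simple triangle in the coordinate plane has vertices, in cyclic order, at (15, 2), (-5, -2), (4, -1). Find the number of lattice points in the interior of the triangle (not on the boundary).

6

Using the shoelace formula, 2A = |[15·(-2) − (-5)·2] + [(-5)·(-1) − 4·(-2)] + [4·2 − 15·(-1)]| = 16, so the area is 8.
The number of boundary lattice points is Σ gcd(|Δx|,|Δy|) = gcd(20,4) + gcd(9,1) + gcd(11,3) = 4+1+1 = 6.
Pick's theorem gives I = A − B/2 + 1 = 8 − 6/2 + 1 = 6.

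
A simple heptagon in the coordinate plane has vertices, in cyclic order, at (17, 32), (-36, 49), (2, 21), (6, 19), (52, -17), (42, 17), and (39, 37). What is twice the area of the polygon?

Using the shoelace formula, 2A = |(17·49 − (-36)·32) + ((-36)·21 − 2·49) + (2·19 − 6·21) + (6·(-17) − 52·19) + (52·17 − 42·(-17)) + (42·37 − 39·17) + (39·32 − 17·37)| = 3061, so the area is 1530.5.

3061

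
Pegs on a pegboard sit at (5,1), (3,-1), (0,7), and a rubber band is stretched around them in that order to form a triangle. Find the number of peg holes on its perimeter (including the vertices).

Summing gcd(|Δx|,|Δy|) over the edges gives the boundary count: gcd(2,2) + gcd(3,8) + gcd(5,6) = 2+1+1 = 4.

4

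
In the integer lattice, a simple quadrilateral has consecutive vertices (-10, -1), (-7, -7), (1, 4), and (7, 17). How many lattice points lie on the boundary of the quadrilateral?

Along each edge there are gcd(|Δx|,|Δy|)+1 lattice points, so counting each shared vertex once the boundary has gcd(3,6) + gcd(8,11) + gcd(6,13) + gcd(17,18) = 3+1+1+1 = 6.

6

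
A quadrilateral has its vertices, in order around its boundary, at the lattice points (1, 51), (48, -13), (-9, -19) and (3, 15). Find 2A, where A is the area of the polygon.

By the shoelace formula, twice the signed area is |(1·(-13) − 48·51) + (48·(-19) − (-9)·(-13)) + ((-9)·15 − 3·(-19)) + (3·51 − 1·15)| = 3430, so the area is 1715.

3430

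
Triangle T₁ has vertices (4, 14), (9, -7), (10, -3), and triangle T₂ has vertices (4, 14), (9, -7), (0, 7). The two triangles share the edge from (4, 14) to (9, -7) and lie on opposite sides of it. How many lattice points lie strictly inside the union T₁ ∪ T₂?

79

The union is the simple quadrilateral with vertices (4, 14), (10, -3), (9, -7), (0, 7) in order.
Using the shoelace formula, 2A = |(4·(-3) − 10·14) + (10·(-7) − 9·(-3)) + (9·7 − 0·(-7)) + (0·14 − 4·7)| = 160, so the area is 80.
Along each edge there are gcd(|Δx|,|Δy|)+1 lattice points, so counting each shared vertex once the boundary has gcd(6,17) + gcd(1,4) + gcd(9,14) + gcd(4,7) = 1+1+1+1 = 4.
By Pick's theorem I = A − B/2 + 1 = 80 − 4/2 + 1 = 79.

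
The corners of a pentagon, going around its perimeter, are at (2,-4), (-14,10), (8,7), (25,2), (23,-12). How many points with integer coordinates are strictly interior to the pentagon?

Using the shoelace formula, 2A = |(2·10 − (-14)·(-4)) + ((-14)·7 − 8·10) + (8·2 − 25·7) + (25·(-12) − 23·2) + (23·(-4) − 2·(-12))| = 787, so the area is 393.5.
The number of boundary lattice points is Σ gcd(|Δx|,|Δy|) = gcd(16,14) + gcd(22,3) + gcd(17,5) + gcd(2,14) + gcd(21,8) = 2+1+1+2+1 = 7.
Pick's theorem gives I = A − B/2 + 1 = 393.5 − 7/2 + 1 = 391.

391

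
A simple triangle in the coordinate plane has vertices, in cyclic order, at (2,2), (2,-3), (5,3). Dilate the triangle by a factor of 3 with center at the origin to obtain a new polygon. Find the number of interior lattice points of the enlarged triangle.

55

Using the shoelace formula, 2A = |(2·(-3) − 2·2) + (2·3 − 5·(-3)) + (5·2 − 2·3)| = 15, so the area is 7.5.
Summing gcd(|Δx|,|Δy|) over the edges gives the boundary count: gcd(0,5) + gcd(3,6) + gcd(3,1) = 5+3+1 = 9.
Scaling by 3 multiplies the area by 3² = 9 (so the new area is 67.5) and multiplies the boundary lattice-point count by 3, giving 27.
By Pick's theorem, the interior count of the dilated polygon is 67.5 − 27/2 + 1 = 55.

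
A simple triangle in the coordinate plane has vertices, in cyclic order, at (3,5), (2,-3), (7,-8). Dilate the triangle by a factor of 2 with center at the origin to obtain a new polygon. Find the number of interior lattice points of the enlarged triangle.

Using the shoelace formula, 2A = |(3·(-3) − 2·5) + (2·(-8) − 7·(-3)) + (7·5 − 3·(-8))| = 45, so the area is 22.5.
Along each edge there are gcd(|Δx|,|Δy|)+1 lattice points, so counting each shared vertex once the boundary has gcd(1,8) + gcd(5,5) + gcd(4,13) = 1+5+1 = 7.
Scaling by 2 multiplies the area by 2² = 4 (so the new area is 90) and multiplies the boundary lattice-point count by 2, giving 14.
By Pick's theorem, the interior count of the dilated polygon is 90 − 14/2 + 1 = 84.

84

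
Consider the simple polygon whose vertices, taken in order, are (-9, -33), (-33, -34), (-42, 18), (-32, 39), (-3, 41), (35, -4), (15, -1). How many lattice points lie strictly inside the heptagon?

3476

Using the shoelace formula, 2A = |((-9)·(-34) − (-33)·(-33)) + ((-33)·18 − (-42)·(-34)) + ((-42)·39 − (-32)·18) + ((-32)·41 − (-3)·39) + ((-3)·(-4) − 35·41) + (35·(-1) − 15·(-4)) + (15·(-33) − (-9)·(-1))| = 6964, so the area is 3482.
The number of boundary lattice points is Σ gcd(|Δx|,|Δy|) = gcd(24,1) + gcd(9,52) + gcd(10,21) + gcd(29,2) + gcd(38,45) + gcd(20,3) + gcd(24,32) = 1+1+1+1+1+1+8 = 14.
By Pick's theorem A = I + B/2 − 1, so I = 3482 − 14/2 + 1 = 3476.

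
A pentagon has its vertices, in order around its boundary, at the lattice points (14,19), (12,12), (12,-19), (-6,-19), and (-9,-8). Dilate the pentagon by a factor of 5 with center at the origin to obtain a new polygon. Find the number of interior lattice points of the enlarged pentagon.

11821

Using the shoelace formula, 2A = |[14·12 − 12·19] + [12·(-19) − 12·12] + [12·(-19) − (-6)·(-19)] + [(-6)·(-8) − (-9)·(-19)] + [(-9)·19 − 14·(-8)]| = 956, so the area is 478.
The number of boundary lattice points is Σ gcd(|Δx|,|Δy|) = gcd(2,7) + gcd(0,31) + gcd(18,0) + gcd(3,11) + gcd(23,27) = 1+31+18+1+1 = 52.
Scaling by 5 multiplies the area by 5² = 25 (so the new area is 11950) and multiplies the boundary lattice-point count by 5, giving 260.
By Pick's theorem, the interior count of the dilated polygon is 11950 − 260/2 + 1 = 11821.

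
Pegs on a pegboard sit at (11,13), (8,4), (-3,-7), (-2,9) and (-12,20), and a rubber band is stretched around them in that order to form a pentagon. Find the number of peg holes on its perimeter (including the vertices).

17

Summing gcd(|Δx|,|Δy|) over the edges gives the boundary count: gcd(3,9) + gcd(11,11) + gcd(1,16) + gcd(10,11) + gcd(23,7) = 3+11+1+1+1 = 17.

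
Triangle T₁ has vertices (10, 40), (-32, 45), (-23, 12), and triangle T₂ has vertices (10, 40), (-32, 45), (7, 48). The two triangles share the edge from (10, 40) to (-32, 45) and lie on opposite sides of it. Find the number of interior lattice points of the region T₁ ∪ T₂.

The union is the simple quadrilateral with vertices (10, 40), (-23, 12), (-32, 45), (7, 48) in order.
The shoelace formula gives twice the area as |(10·12 − (-23)·40) + ((-23)·45 − (-32)·12) + ((-32)·48 − 7·45) + (7·40 − 10·48)| = 1662, so the area is 831.
Along each edge there are gcd(|Δx|,|Δy|)+1 lattice points, so counting each shared vertex once the boundary has gcd(33,28) + gcd(9,33) + gcd(39,3) + gcd(3,8) = 1+3+3+1 = 8.
By Pick's theorem I = A − B/2 + 1 = 831 − 8/2 + 1 = 828.

828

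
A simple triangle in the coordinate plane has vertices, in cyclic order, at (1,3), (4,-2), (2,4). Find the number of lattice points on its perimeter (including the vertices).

Summing gcd(|Δx|,|Δy|) over the edges gives the boundary count: gcd(3,5) + gcd(2,6) + gcd(1,1) = 1+2+1 = 4.

4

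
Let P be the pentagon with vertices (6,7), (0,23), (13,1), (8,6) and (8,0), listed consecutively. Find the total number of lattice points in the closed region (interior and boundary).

50

The shoelace formula gives twice the area as |[6·23 − 0·7] + [0·1 − 13·23] + [13·6 − 8·1] + [8·0 − 8·6] + [8·7 − 6·0]| = 83, so the area is 41.5.
Along each edge there are gcd(|Δx|,|Δy|)+1 lattice points, so counting each shared vertex once the boundary has gcd(6,16) + gcd(13,22) + gcd(5,5) + gcd(0,6) + gcd(2,7) = 2+1+5+6+1 = 15.
Pick's theorem gives I = A − B/2 + 1 = 41.5 − 15/2 + 1 = 35, so the closed region contains I + B = 35 + 15 = 50 lattice points.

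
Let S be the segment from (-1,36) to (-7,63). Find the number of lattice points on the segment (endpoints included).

4

The number of lattice points on a segment between lattice points is gcd(|Δx|,|Δy|) + 1 = gcd(6,27) + 1 = 3 + 1 = 4.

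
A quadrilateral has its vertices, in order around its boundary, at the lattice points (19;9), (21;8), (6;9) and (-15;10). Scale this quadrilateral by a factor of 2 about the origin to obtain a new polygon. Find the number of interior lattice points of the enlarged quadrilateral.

49

The shoelace formula gives twice the area as |[19·8 − 21·9] + [21·9 − 6·8] + [6·10 − (-15)·9] + [(-15)·9 − 19·10]| = 26, so the area is 13.
Along each edge there are gcd(|Δx|,|Δy|)+1 lattice points, so counting each shared vertex once the boundary has gcd(2,1) + gcd(15,1) + gcd(21,1) + gcd(34,1) = 1+1+1+1 = 4.
Scaling by 2 multiplies the area by 2² = 4 (so the new area is 52) and multiplies the boundary lattice-point count by 2, giving 8.
By Pick's theorem, the interior count of the dilated polygon is 52 − 8/2 + 1 = 49.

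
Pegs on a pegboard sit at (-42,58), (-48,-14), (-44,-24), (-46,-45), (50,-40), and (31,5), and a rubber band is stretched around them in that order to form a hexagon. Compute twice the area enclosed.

12372

By the shoelace formula, twice the signed area is |((-42)·(-14) − (-48)·58) + ((-48)·(-24) − (-44)·(-14)) + ((-44)·(-45) − (-46)·(-24)) + ((-46)·(-40) − 50·(-45)) + (50·5 − 31·(-40)) + (31·58 − (-42)·5)| = 12372, so the area is 6186.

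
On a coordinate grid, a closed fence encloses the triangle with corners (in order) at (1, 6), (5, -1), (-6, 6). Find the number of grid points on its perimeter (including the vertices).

9

Along each edge there are gcd(|Δx|,|Δy|)+1 lattice points, so counting each shared vertex once the boundary has gcd(4,7) + gcd(11,7) + gcd(7,0) = 1+1+7 = 9.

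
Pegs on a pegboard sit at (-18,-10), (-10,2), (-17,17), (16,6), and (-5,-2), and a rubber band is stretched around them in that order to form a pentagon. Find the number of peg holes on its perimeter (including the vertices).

18

Summing gcd(|Δx|,|Δy|) over the edges gives the boundary count: gcd(8,12) + gcd(7,15) + gcd(33,11) + gcd(21,8) + gcd(13,8) = 4+1+11+1+1 = 18.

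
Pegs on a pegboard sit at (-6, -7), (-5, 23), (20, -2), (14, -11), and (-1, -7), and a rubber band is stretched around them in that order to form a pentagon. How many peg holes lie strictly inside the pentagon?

463

The shoelace formula gives twice the area as |[(-6)·23 − (-5)·(-7)] + [(-5)·(-2) − 20·23] + [20·(-11) − 14·(-2)] + [14·(-7) − (-1)·(-11)] + [(-1)·(-7) − (-6)·(-7)]| = 959, so the area is 959/2.
Along each edge there are gcd(|Δx|,|Δy|)+1 lattice points, so counting each shared vertex once the boundary has gcd(1,30) + gcd(25,25) + gcd(6,9) + gcd(15,4) + gcd(5,0) = 1+25+3+1+5 = 35.
Pick's theorem gives I = A − B/2 + 1 = 959/2 − 35/2 + 1 = 463.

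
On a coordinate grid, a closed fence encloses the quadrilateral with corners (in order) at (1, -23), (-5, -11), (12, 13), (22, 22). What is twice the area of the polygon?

The shoelace formula gives twice the area as |(1·(-11) − (-5)·(-23)) + ((-5)·13 − 12·(-11)) + (12·22 − 22·13) + (22·(-23) − 1·22)| = 609, so the area is 609/2.

609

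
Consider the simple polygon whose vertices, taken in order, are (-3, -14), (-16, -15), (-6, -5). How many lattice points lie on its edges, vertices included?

Along each edge there are gcd(|Δx|,|Δy|)+1 lattice points, so counting each shared vertex once the boundary has gcd(13,1) + gcd(10,10) + gcd(3,9) = 1+10+3 = 14.

14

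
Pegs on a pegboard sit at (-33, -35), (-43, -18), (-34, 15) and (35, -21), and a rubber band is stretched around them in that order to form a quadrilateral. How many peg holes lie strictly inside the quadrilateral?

The shoelace formula gives twice the area as |[(-33)·(-18) − (-43)·(-35)] + [(-43)·15 − (-34)·(-18)] + [(-34)·(-21) − 35·15] + [35·(-35) − (-33)·(-21)]| = 3897, so the area is 3897/2.
The number of boundary lattice points is Σ gcd(|Δx|,|Δy|) = gcd(10,17) + gcd(9,33) + gcd(69,36) + gcd(68,14) = 1+3+3+2 = 9.
By Pick's theorem A = I + B/2 − 1, so I = 3897/2 − 9/2 + 1 = 1945.

1945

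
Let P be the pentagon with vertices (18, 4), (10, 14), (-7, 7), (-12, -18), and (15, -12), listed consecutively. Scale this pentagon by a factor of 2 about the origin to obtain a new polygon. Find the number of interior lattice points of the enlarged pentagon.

2549

Using the shoelace formula, 2A = |(18·14 − 10·4) + (10·7 − (-7)·14) + ((-7)·(-18) − (-12)·7) + ((-12)·(-12) − 15·(-18)) + (15·4 − 18·(-12))| = 1280, so the area is 640.
Summing gcd(|Δx|,|Δy|) over the edges gives the boundary count: gcd(8,10) + gcd(17,7) + gcd(5,25) + gcd(27,6) + gcd(3,16) = 2+1+5+3+1 = 12.
Scaling by 2 multiplies the area by 2² = 4 (so the new area is 2560) and multiplies the boundary lattice-point count by 2, giving 24.
By Pick's theorem, the interior count of the dilated polygon is 2560 − 24/2 + 1 = 2549.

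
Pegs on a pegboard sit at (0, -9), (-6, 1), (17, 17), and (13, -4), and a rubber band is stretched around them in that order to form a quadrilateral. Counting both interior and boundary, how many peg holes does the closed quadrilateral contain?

293

Using the shoelace formula, 2A = |[0·1 − (-6)·(-9)] + [(-6)·17 − 17·1] + [17·(-4) − 13·17] + [13·(-9) − 0·(-4)]| = 579, so the area is 579/2.
Summing gcd(|Δx|,|Δy|) over the edges gives the boundary count: gcd(6,10) + gcd(23,16) + gcd(4,21) + gcd(13,5) = 2+1+1+1 = 5.
Pick's theorem gives I = A − B/2 + 1 = 579/2 − 5/2 + 1 = 288, so the closed region contains I + B = 288 + 5 = 293 lattice points.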